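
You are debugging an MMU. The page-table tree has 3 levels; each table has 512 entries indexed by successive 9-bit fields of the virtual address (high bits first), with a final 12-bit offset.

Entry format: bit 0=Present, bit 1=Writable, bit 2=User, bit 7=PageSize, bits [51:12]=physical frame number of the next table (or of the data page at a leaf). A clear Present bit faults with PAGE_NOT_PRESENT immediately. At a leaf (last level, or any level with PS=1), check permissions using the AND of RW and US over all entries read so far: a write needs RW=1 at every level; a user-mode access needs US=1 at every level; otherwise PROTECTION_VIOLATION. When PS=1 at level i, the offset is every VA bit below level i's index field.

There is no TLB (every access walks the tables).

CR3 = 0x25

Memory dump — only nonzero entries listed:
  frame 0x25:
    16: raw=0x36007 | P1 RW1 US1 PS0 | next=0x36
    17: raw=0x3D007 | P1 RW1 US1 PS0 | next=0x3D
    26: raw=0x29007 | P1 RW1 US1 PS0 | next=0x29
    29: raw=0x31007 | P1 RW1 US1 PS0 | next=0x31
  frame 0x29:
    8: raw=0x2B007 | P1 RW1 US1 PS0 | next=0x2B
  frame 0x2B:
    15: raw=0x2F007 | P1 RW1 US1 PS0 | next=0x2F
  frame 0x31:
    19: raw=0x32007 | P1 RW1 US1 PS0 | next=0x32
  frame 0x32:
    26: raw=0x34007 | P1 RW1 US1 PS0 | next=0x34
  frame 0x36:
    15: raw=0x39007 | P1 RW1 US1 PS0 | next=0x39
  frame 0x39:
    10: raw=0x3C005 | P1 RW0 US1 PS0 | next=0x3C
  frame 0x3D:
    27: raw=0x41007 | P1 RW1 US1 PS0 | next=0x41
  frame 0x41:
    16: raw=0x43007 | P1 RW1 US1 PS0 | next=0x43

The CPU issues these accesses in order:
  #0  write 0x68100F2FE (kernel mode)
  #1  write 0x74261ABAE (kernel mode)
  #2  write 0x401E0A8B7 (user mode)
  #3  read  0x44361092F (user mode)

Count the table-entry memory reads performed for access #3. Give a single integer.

Trace:
#0 VA=0x68100F2FE (w,kernel):
  L0 @0x25[26] → 0x29007  P=1,RW=1,US=1,PS=0
  L1 @0x29[8] → 0x2B007  P=1,RW=1,US=1,PS=0
  L2 @0x2B[15] → 0x2F007  P=1,RW=1,US=1,PS=0
  ⇒ phys 0x2F2FE  [3 reads]
#1 VA=0x74261ABAE (w,kernel):
  L0 @0x25[29] → 0x31007  P=1,RW=1,US=1,PS=0
  L1 @0x31[19] → 0x32007  P=1,RW=1,US=1,PS=0
  L2 @0x32[26] → 0x34007  P=1,RW=1,US=1,PS=0
  ⇒ phys 0x34BAE  [3 reads]
#2 VA=0x401E0A8B7 (w,user):
  L0 @0x25[16] → 0x36007  P=1,RW=1,US=1,PS=0
  L1 @0x36[15] → 0x39007  P=1,RW=1,US=1,PS=0
  L2 @0x39[10] → 0x3C005  P=1,RW=0,US=1,PS=0
  → PROTECTION_VIOLATION  (3 entries read)
#3 VA=0x44361092F (r,user):
  L0 @0x25[17] → 0x3D007  P=1,RW=1,US=1,PS=0
  L1 @0x3D[27] → 0x41007  P=1,RW=1,US=1,PS=0
  L2 @0x41[16] → 0x43007  P=1,RW=1,US=1,PS=0
  ⇒ phys 0x4392F  [3 reads]

Entries read for #3: 3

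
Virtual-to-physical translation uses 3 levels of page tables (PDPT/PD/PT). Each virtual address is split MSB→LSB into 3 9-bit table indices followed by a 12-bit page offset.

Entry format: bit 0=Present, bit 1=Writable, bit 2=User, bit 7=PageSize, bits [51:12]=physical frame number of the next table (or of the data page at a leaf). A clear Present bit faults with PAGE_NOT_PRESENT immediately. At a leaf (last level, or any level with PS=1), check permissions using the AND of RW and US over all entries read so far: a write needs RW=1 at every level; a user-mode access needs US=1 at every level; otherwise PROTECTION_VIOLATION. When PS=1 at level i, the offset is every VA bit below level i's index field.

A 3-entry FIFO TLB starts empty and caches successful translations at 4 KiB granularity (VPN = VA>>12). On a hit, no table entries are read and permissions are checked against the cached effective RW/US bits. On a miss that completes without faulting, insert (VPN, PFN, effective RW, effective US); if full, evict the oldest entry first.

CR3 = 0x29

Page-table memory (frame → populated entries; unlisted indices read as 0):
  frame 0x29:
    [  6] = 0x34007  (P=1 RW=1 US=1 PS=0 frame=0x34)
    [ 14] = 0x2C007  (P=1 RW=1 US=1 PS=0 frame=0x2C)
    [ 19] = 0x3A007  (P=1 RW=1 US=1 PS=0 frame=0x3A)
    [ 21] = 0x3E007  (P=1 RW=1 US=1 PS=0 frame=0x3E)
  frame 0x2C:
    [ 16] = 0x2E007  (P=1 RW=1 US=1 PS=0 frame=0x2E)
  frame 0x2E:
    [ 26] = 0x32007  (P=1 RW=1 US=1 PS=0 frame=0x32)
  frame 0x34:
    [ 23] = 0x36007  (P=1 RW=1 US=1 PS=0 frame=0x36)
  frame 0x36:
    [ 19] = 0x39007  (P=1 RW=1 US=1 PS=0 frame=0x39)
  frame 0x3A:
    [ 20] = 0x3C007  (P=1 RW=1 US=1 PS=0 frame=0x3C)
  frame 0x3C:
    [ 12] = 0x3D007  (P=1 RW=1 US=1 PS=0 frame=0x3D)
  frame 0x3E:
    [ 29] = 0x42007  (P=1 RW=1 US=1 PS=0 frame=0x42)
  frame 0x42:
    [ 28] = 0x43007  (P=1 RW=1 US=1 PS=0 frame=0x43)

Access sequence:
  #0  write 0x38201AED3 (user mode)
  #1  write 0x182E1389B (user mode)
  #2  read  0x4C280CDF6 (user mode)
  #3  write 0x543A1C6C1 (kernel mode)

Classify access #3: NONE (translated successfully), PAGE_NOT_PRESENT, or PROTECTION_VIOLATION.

Trace:
#0 VA=0x38201AED3 (w,user):
  L0 @0x29[14] → 0x2C007  P=1,RW=1,US=1,PS=0
  L1 @0x2C[16] → 0x2E007  P=1,RW=1,US=1,PS=0
  L2 @0x2E[26] → 0x32007  P=1,RW=1,US=1,PS=0
  ✓ 0x32ED3  — 3 lookups
#1 VA=0x182E1389B (w,user):
  L0 @0x29[6] → 0x34007  P=1,RW=1,US=1,PS=0
  L1 @0x34[23] → 0x36007  P=1,RW=1,US=1,PS=0
  L2 @0x36[19] → 0x39007  P=1,RW=1,US=1,PS=0
  ✓ 0x3989B  — 3 lookups
#2 VA=0x4C280CDF6 (r,user):
  L0 @0x29[19] → 0x3A007  P=1,RW=1,US=1,PS=0
  L1 @0x3A[20] → 0x3C007  P=1,RW=1,US=1,PS=0
  L2 @0x3C[12] → 0x3D007  P=1,RW=1,US=1,PS=0
  ✓ 0x3DDF6  — 3 lookups
#3 VA=0x543A1C6C1 (w,kernel):
  L0 @0x29[21] → 0x3E007  P=1,RW=1,US=1,PS=0
  L1 @0x3E[29] → 0x42007  P=1,RW=1,US=1,PS=0
  L2 @0x42[28] → 0x43007  P=1,RW=1,US=1,PS=0
  ✓ 0x436C1  — 3 lookups

Access #3 fault: NONE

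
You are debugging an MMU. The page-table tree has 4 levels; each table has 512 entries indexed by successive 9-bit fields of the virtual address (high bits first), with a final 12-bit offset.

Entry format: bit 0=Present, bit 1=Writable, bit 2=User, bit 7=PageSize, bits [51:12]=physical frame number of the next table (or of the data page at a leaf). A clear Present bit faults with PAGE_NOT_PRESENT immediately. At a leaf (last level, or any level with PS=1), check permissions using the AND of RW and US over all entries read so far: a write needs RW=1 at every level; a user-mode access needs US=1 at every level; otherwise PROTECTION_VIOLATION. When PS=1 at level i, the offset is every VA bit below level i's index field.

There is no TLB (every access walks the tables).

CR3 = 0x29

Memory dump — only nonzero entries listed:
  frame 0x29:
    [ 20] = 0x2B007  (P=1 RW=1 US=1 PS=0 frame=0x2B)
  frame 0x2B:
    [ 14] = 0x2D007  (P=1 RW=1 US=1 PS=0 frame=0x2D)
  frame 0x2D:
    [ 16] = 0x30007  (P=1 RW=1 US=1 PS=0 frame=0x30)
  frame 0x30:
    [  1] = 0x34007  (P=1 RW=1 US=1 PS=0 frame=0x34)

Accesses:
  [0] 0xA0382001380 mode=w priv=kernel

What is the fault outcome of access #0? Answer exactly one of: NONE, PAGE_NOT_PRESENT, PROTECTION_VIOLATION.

Trace:
#0 VA=0xA0382001380 (w,kernel):
  L0: frame=0x29 idx=20 entry=0x2B007 [P=1 RW=1 US=1 PS=0]
  L1: frame=0x2B idx=14 entry=0x2D007 [P=1 RW=1 US=1 PS=0]
  L2: frame=0x2D idx=16 entry=0x30007 [P=1 RW=1 US=1 PS=0]
  L3: frame=0x30 idx=1 entry=0x34007 [P=1 RW=1 US=1 PS=0]
  → PA=0x34380  (4 entries read)

Access #0 fault: NONE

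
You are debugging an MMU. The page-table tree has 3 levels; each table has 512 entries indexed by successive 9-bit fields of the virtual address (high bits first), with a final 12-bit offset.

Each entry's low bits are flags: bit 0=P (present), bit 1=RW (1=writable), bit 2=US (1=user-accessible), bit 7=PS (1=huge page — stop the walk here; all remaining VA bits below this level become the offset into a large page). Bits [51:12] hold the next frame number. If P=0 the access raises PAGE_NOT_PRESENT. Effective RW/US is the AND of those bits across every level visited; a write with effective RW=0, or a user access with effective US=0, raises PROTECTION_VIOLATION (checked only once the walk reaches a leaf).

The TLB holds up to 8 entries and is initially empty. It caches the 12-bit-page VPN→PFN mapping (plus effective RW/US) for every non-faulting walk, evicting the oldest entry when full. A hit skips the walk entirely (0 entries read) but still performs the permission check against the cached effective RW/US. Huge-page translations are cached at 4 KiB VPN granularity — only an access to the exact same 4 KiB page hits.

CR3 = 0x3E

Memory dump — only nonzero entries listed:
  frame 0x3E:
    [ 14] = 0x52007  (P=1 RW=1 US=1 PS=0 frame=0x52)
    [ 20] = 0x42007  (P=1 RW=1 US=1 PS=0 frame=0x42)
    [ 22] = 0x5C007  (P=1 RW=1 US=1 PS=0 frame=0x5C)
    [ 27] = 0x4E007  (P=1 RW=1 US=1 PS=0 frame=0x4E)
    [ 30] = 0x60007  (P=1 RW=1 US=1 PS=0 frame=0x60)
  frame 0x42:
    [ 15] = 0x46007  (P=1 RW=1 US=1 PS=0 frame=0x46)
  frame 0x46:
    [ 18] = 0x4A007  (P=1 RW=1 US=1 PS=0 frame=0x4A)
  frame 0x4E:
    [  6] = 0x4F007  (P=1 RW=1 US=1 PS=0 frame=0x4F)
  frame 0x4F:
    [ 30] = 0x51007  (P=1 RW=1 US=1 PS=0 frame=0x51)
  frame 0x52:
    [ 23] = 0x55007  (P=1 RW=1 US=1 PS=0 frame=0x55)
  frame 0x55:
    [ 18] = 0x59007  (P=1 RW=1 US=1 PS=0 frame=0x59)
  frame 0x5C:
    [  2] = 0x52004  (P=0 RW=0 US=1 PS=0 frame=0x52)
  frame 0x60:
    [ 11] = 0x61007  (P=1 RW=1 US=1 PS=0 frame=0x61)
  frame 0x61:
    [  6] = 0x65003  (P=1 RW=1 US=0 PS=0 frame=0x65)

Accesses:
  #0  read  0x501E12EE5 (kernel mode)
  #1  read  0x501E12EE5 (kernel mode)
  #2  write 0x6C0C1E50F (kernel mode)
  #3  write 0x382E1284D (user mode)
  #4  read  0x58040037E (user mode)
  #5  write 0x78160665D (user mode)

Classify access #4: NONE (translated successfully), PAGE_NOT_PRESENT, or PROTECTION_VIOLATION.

Per-access translation:
#0 VA=0x501E12EE5 (r,kernel):
  L0 @0x3E[20] → 0x42007  P=1,RW=1,US=1,PS=0
  L1 @0x42[15] → 0x46007  P=1,RW=1,US=1,PS=0
  L2 @0x46[18] → 0x4A007  P=1,RW=1,US=1,PS=0
  ✓ 0x4AEE5  — 3 lookups
#1 VA=0x501E12EE5 (r,kernel):
  TLB hit vpn=0x501E12 → PA=0x4AEE5
#2 VA=0x6C0C1E50F (w,kernel):
  L0 @0x3E[27] → 0x4E007  P=1,RW=1,US=1,PS=0
  L1 @0x4E[6] → 0x4F007  P=1,RW=1,US=1,PS=0
  L2 @0x4F[30] → 0x51007  P=1,RW=1,US=1,PS=0
  ✓ 0x5150F  — 3 lookups
#3 VA=0x382E1284D (w,user):
  L0 @0x3E[14] → 0x52007  P=1,RW=1,US=1,PS=0
  L1 @0x52[23] → 0x55007  P=1,RW=1,US=1,PS=0
  L2 @0x55[18] → 0x59007  P=1,RW=1,US=1,PS=0
  ✓ 0x5984D  — 3 lookups
#4 VA=0x58040037E (r,user):
  L0 @0x3E[22] → 0x5C007  P=1,RW=1,US=1,PS=0
  L1 @0x5C[2] → 0x52004  P=0,RW=0,US=1,PS=0
  ⇒ fault: PAGE_NOT_PRESENT  — 2 lookups
#5 VA=0x78160665D (w,user):
  L0 @0x3E[30] → 0x60007  P=1,RW=1,US=1,PS=0
  L1 @0x60[11] → 0x61007  P=1,RW=1,US=1,PS=0
  L2 @0x61[6] → 0x65003  P=1,RW=1,US=0,PS=0
  ⇒ fault: PROTECTION_VIOLATION  — 3 lookups

Access #4 fault: PAGE_NOT_PRESENT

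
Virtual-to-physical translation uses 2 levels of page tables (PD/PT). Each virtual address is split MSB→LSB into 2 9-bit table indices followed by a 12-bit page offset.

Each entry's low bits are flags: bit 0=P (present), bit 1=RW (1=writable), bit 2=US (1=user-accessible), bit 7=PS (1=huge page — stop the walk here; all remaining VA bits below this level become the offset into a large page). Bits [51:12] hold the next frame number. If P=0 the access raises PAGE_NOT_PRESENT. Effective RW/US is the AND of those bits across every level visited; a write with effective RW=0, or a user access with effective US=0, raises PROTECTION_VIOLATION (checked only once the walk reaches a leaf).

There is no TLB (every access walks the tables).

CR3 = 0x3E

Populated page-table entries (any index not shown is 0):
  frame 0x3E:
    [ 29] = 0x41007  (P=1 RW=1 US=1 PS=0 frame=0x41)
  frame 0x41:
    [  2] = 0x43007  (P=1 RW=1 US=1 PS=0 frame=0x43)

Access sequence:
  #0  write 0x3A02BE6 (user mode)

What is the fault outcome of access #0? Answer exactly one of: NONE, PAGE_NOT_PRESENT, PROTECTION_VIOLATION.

Per-access translation:
#0 VA=0x3A02BE6 (w,user):
  L0 @0x3E[29] → 0x41007  P=1,RW=1,US=1,PS=0
  L1 @0x41[2] → 0x43007  P=1,RW=1,US=1,PS=0
  ⇒ phys 0x43BE6  [2 reads]

Access #0 fault: NONE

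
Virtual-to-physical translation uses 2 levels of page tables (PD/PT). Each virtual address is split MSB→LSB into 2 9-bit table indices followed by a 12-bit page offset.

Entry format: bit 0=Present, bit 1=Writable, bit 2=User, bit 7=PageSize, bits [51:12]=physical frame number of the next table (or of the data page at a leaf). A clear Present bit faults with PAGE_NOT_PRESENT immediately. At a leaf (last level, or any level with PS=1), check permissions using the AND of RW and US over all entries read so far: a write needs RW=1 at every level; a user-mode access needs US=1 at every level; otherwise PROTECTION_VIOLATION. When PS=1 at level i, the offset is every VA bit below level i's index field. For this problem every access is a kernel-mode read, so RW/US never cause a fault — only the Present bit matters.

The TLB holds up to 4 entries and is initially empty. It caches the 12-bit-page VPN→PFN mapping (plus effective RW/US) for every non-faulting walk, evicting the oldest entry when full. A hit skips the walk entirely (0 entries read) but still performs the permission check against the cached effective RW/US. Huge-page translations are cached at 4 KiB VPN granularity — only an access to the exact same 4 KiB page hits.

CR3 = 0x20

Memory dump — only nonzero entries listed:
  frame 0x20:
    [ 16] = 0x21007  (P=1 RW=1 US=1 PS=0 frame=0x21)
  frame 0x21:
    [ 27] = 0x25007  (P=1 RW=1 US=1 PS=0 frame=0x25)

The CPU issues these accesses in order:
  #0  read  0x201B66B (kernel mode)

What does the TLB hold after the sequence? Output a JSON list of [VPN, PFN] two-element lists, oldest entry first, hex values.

Per-access translation:
#0 VA=0x201B66B (r,kernel):
  lvl0: tbl 0x20, slot 16 ⇒ 0x21007 (P1/RW1/US1/PS0)
  lvl1: tbl 0x21, slot 27 ⇒ 0x25007 (P1/RW1/US1/PS0)
  ✓ 0x2566B  — 2 lookups

TLB: [["0x201B", "0x25"]]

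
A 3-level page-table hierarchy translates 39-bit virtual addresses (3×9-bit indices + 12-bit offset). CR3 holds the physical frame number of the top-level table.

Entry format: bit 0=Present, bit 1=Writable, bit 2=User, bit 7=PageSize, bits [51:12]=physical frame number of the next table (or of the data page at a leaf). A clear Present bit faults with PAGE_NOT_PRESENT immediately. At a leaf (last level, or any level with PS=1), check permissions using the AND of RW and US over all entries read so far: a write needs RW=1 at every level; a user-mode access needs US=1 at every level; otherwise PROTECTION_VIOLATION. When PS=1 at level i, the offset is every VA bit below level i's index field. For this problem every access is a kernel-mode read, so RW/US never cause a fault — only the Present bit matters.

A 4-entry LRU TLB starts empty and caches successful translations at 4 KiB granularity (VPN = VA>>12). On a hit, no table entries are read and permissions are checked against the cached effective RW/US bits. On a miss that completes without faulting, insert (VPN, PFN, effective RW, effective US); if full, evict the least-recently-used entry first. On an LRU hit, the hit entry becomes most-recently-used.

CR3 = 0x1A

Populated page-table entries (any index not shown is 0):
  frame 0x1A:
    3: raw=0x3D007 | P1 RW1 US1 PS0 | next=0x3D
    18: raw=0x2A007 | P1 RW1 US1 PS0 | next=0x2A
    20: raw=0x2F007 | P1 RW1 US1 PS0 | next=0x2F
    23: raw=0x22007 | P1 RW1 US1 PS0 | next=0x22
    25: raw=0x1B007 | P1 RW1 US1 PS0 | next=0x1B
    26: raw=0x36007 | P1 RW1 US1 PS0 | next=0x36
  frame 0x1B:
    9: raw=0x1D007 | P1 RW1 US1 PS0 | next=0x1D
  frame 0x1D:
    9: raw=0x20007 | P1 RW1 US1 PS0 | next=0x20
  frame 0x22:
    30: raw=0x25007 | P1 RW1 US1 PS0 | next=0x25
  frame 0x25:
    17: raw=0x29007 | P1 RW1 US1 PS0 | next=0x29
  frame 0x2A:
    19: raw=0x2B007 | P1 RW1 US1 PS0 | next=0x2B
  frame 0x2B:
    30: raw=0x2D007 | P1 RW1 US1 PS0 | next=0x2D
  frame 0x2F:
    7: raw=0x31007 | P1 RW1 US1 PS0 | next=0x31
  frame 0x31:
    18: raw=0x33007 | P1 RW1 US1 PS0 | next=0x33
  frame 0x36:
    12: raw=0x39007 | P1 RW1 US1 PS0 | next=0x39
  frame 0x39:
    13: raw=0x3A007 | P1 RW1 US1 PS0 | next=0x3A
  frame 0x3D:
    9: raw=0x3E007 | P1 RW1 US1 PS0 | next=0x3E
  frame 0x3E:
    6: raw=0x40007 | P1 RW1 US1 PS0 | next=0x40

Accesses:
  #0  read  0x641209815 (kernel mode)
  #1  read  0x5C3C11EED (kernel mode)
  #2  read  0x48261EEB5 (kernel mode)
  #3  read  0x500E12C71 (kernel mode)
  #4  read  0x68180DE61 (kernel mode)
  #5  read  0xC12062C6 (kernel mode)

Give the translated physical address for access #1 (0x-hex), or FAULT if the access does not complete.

Walk each access:
#0 VA=0x641209815 (r,kernel):
  [0] read 0x1A idx=25: raw=0x1B007 flags P=1 W=1 U=1 S=0
  [1] read 0x1B idx=9: raw=0x1D007 flags P=1 W=1 U=1 S=0
  [2] read 0x1D idx=9: raw=0x20007 flags P=1 W=1 U=1 S=0
  ✓ 0x20815  — 3 lookups
#1 VA=0x5C3C11EED (r,kernel):
  [0] read 0x1A idx=23: raw=0x22007 flags P=1 W=1 U=1 S=0
  [1] read 0x22 idx=30: raw=0x25007 flags P=1 W=1 U=1 S=0
  [2] read 0x25 idx=17: raw=0x29007 flags P=1 W=1 U=1 S=0
  ✓ 0x29EED  — 3 lookups
#2 VA=0x48261EEB5 (r,kernel):
  [0] read 0x1A idx=18: raw=0x2A007 flags P=1 W=1 U=1 S=0
  [1] read 0x2A idx=19: raw=0x2B007 flags P=1 W=1 U=1 S=0
  [2] read 0x2B idx=30: raw=0x2D007 flags P=1 W=1 U=1 S=0
  ✓ 0x2DEB5  — 3 lookups
#3 VA=0x500E12C71 (r,kernel):
  [0] read 0x1A idx=20: raw=0x2F007 flags P=1 W=1 U=1 S=0
  [1] read 0x2F idx=7: raw=0x31007 flags P=1 W=1 U=1 S=0
  [2] read 0x31 idx=18: raw=0x33007 flags P=1 W=1 U=1 S=0
  ✓ 0x33C71  — 3 lookups
#4 VA=0x68180DE61 (r,kernel):
  [0] read 0x1A idx=26: raw=0x36007 flags P=1 W=1 U=1 S=0
  [1] read 0x36 idx=12: raw=0x39007 flags P=1 W=1 U=1 S=0
  [2] read 0x39 idx=13: raw=0x3A007 flags P=1 W=1 U=1 S=0
  ✓ 0x3AE61  — 3 lookups
#5 VA=0xC12062C6 (r,kernel):
  [0] read 0x1A idx=3: raw=0x3D007 flags P=1 W=1 U=1 S=0
  [1] read 0x3D idx=9: raw=0x3E007 flags P=1 W=1 U=1 S=0
  [2] read 0x3E idx=6: raw=0x40007 flags P=1 W=1 U=1 S=0
  ✓ 0x402C6  — 3 lookups

Access #1 PA: 0x29EED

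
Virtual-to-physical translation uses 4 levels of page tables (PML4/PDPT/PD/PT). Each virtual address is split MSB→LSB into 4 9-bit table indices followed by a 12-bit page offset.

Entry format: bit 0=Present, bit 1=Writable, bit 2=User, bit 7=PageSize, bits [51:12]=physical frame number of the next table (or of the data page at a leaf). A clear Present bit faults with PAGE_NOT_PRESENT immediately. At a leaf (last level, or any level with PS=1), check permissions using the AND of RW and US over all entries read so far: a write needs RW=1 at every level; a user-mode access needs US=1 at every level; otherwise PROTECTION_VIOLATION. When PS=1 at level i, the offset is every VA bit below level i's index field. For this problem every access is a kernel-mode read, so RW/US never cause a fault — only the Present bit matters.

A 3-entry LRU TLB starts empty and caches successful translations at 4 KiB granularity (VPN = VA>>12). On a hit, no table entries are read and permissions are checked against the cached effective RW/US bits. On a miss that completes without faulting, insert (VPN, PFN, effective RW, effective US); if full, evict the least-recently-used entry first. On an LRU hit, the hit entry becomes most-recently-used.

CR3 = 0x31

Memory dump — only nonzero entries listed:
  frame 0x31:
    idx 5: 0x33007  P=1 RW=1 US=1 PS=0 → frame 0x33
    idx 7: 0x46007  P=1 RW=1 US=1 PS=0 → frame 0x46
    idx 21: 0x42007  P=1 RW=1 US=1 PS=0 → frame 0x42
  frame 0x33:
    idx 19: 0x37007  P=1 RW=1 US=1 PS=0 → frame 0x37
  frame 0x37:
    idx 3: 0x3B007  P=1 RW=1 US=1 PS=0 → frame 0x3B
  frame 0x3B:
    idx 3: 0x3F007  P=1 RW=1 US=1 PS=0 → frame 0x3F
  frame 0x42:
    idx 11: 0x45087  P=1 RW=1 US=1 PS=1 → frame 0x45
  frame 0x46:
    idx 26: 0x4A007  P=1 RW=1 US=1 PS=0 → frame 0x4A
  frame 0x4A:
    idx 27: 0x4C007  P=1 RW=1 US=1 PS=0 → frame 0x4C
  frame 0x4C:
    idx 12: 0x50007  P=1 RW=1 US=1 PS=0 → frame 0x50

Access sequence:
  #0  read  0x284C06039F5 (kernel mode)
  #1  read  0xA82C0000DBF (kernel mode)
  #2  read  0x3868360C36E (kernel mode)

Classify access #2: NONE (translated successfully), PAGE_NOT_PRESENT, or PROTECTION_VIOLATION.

Walk each access:
#0 VA=0x284C06039F5 (r,kernel):
  L0: frame=0x31 idx=5 entry=0x33007 [P=1 RW=1 US=1 PS=0]
  L1: frame=0x33 idx=19 entry=0x37007 [P=1 RW=1 US=1 PS=0]
  L2: frame=0x37 idx=3 entry=0x3B007 [P=1 RW=1 US=1 PS=0]
  L3: frame=0x3B idx=3 entry=0x3F007 [P=1 RW=1 US=1 PS=0]
  ⇒ phys 0x3F9F5  [4 reads]
#1 VA=0xA82C0000DBF (r,kernel):
  L0: frame=0x31 idx=21 entry=0x42007 [P=1 RW=1 US=1 PS=0]
  L1: frame=0x42 idx=11 entry=0x45087 [P=1 RW=1 US=1 PS=1]
  ⇒ phys 0x45DBF (huge @L1)  [2 reads]
#2 VA=0x3868360C36E (r,kernel):
  L0: frame=0x31 idx=7 entry=0x46007 [P=1 RW=1 US=1 PS=0]
  L1: frame=0x46 idx=26 entry=0x4A007 [P=1 RW=1 US=1 PS=0]
  L2: frame=0x4A idx=27 entry=0x4C007 [P=1 RW=1 US=1 PS=0]
  L3: frame=0x4C idx=12 entry=0x50007 [P=1 RW=1 US=1 PS=0]
  ⇒ phys 0x5036E  [4 reads]

Access #2 fault: NONE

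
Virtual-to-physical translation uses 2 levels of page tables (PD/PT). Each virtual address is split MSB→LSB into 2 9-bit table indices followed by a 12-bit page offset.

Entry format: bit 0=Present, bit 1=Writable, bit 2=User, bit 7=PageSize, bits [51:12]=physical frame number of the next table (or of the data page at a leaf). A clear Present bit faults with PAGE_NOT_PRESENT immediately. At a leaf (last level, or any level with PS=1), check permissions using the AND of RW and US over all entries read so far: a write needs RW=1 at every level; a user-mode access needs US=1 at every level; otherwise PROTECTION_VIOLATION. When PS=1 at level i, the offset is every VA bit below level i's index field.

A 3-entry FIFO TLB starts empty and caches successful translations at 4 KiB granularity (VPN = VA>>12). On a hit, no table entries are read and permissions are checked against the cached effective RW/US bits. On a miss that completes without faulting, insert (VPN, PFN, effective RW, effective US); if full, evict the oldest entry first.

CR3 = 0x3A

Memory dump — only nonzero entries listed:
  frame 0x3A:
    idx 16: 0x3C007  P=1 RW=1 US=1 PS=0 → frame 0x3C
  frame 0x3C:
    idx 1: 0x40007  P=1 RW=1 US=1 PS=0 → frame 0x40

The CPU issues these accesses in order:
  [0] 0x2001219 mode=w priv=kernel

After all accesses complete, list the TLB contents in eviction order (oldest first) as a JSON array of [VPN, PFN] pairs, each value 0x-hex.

Trace:
#0 VA=0x2001219 (w,kernel):
  L0 @0x3A[16] → 0x3C007  P=1,RW=1,US=1,PS=0
  L1 @0x3C[1] → 0x40007  P=1,RW=1,US=1,PS=0
  → PA=0x40219  (2 entries read)

TLB: [["0x2001", "0x40"]]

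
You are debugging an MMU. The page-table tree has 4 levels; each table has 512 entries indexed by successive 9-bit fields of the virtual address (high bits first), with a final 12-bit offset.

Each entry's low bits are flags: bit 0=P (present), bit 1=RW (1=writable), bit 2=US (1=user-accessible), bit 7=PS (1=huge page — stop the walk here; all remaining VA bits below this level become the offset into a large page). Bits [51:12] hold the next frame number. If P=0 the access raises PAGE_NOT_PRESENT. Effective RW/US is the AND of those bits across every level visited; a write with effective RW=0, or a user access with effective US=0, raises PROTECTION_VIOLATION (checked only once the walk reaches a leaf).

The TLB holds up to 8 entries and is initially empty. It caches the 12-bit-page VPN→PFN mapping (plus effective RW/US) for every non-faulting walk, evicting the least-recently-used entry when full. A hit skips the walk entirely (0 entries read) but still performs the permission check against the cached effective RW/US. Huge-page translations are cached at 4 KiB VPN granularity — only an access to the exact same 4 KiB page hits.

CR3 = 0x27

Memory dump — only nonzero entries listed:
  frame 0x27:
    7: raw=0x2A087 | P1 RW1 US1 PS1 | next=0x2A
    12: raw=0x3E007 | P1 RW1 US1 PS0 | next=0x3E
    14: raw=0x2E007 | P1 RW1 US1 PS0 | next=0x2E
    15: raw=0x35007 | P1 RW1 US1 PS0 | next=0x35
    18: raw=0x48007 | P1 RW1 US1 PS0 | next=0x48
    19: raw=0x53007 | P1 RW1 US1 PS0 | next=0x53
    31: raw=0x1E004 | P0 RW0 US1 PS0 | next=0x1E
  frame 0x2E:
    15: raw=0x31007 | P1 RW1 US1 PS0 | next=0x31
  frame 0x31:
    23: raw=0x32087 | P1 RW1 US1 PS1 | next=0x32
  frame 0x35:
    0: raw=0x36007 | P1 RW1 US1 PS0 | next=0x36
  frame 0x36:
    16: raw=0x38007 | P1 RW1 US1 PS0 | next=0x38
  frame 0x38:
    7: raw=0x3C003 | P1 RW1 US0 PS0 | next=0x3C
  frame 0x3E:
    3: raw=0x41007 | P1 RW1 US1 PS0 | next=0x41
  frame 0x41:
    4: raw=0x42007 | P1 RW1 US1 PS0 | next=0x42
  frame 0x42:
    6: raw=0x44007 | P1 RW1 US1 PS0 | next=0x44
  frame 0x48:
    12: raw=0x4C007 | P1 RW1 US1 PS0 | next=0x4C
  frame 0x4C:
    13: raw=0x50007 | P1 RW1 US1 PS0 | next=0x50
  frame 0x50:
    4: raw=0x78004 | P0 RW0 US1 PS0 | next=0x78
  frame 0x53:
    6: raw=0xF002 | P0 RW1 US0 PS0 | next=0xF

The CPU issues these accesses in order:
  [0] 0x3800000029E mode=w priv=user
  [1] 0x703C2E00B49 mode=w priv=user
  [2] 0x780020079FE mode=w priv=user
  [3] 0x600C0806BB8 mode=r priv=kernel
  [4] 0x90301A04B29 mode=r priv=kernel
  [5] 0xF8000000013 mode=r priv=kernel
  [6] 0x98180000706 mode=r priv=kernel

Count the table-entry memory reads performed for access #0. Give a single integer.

Trace:
#0 VA=0x3800000029E (w,user):
  L0 @0x27[7] → 0x2A087  P=1,RW=1,US=1,PS=1
  ⇒ phys 0x2A29E (huge @L0)  [1 reads]
#1 VA=0x703C2E00B49 (w,user):
  L0 @0x27[14] → 0x2E007  P=1,RW=1,US=1,PS=0
  L1 @0x2E[15] → 0x31007  P=1,RW=1,US=1,PS=0
  L2 @0x31[23] → 0x32087  P=1,RW=1,US=1,PS=1
  ⇒ phys 0x32B49 (huge @L2)  [3 reads]
#2 VA=0x780020079FE (w,user):
  L0 @0x27[15] → 0x35007  P=1,RW=1,US=1,PS=0
  L1 @0x35[0] → 0x36007  P=1,RW=1,US=1,PS=0
  L2 @0x36[16] → 0x38007  P=1,RW=1,US=1,PS=0
  L3 @0x38[7] → 0x3C003  P=1,RW=1,US=0,PS=0
  ⇒ fault: PROTECTION_VIOLATION  — 4 lookups
#3 VA=0x600C0806BB8 (r,kernel):
  L0 @0x27[12] → 0x3E007  P=1,RW=1,US=1,PS=0
  L1 @0x3E[3] → 0x41007  P=1,RW=1,US=1,PS=0
  L2 @0x41[4] → 0x42007  P=1,RW=1,US=1,PS=0
  L3 @0x42[6] → 0x44007  P=1,RW=1,US=1,PS=0
  ⇒ phys 0x44BB8  [4 reads]
#4 VA=0x90301A04B29 (r,kernel):
  L0 @0x27[18] → 0x48007  P=1,RW=1,US=1,PS=0
  L1 @0x48[12] → 0x4C007  P=1,RW=1,US=1,PS=0
  L2 @0x4C[13] → 0x50007  P=1,RW=1,US=1,PS=0
  L3 @0x50[4] → 0x78004  P=0,RW=0,US=1,PS=0
  ⇒ fault: PAGE_NOT_PRESENT  — 4 lookups
#5 VA=0xF8000000013 (r,kernel):
  L0 @0x27[31] → 0x1E004  P=0,RW=0,US=1,PS=0
  ⇒ fault: PAGE_NOT_PRESENT  — 1 lookups
#6 VA=0x98180000706 (r,kernel):
  L0 @0x27[19] → 0x53007  P=1,RW=1,US=1,PS=0
  L1 @0x53[6] → 0xF002  P=0,RW=1,US=0,PS=0
  ⇒ fault: PAGE_NOT_PRESENT  — 2 lookups

Entries read for #0: 1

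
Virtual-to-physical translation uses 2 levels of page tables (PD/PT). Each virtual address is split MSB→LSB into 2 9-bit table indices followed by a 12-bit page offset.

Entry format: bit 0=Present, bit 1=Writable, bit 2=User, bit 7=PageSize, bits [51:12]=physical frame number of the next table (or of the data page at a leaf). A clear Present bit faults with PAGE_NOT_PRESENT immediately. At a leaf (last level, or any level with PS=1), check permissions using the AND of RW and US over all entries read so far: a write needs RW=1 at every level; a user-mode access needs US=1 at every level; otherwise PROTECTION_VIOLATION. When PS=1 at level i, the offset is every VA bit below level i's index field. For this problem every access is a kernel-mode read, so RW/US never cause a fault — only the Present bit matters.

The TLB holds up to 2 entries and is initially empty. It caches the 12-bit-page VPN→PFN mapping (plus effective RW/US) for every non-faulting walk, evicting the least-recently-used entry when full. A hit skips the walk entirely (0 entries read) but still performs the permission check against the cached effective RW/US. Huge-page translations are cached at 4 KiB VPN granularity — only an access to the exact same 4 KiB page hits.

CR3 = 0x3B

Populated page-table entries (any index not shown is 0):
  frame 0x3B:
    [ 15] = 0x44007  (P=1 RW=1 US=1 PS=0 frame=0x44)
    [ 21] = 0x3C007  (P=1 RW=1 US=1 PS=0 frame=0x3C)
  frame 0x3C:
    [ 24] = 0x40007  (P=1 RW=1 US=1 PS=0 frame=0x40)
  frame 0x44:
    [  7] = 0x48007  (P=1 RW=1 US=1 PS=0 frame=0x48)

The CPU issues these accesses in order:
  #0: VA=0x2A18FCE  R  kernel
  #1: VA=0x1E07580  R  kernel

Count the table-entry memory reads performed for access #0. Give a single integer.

Walk each access:
#0 VA=0x2A18FCE (r,kernel):
  lvl0: tbl 0x3B, slot 21 ⇒ 0x3C007 (P1/RW1/US1/PS0)
  lvl1: tbl 0x3C, slot 24 ⇒ 0x40007 (P1/RW1/US1/PS0)
  → PA=0x40FCE  (2 entries read)
#1 VA=0x1E07580 (r,kernel):
  lvl0: tbl 0x3B, slot 15 ⇒ 0x44007 (P1/RW1/US1/PS0)
  lvl1: tbl 0x44, slot 7 ⇒ 0x48007 (P1/RW1/US1/PS0)
  → PA=0x48580  (2 entries read)

Entries read for #0: 2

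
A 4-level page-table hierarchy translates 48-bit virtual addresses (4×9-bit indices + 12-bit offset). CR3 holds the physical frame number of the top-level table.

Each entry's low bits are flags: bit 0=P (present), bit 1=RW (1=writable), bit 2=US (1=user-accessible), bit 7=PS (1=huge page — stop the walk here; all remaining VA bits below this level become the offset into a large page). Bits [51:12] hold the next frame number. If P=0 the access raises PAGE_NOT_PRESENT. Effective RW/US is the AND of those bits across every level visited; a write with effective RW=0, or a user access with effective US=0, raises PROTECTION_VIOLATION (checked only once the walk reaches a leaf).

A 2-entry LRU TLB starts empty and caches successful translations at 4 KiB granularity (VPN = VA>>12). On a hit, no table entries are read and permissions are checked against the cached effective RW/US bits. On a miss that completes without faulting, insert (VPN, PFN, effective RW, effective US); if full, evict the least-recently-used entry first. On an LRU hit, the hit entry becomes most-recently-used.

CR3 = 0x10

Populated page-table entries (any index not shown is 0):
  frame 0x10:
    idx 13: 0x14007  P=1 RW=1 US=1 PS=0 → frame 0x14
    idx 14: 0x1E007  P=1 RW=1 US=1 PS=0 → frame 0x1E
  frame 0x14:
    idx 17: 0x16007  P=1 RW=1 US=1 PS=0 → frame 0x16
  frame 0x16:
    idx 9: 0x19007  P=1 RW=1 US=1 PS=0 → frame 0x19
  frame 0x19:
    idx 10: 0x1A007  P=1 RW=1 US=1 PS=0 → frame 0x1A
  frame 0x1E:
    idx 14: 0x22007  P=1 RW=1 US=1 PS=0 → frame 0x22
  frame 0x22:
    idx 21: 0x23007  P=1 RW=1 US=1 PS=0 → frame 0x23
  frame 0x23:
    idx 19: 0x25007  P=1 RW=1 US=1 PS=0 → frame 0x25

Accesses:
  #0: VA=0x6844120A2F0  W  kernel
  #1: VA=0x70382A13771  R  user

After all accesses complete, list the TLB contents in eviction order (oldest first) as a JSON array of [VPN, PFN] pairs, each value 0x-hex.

Per-access translation:
#0 VA=0x6844120A2F0 (w,kernel):
  L0: frame=0x10 idx=13 entry=0x14007 [P=1 RW=1 US=1 PS=0]
  L1: frame=0x14 idx=17 entry=0x16007 [P=1 RW=1 US=1 PS=0]
  L2: frame=0x16 idx=9 entry=0x19007 [P=1 RW=1 US=1 PS=0]
  L3: frame=0x19 idx=10 entry=0x1A007 [P=1 RW=1 US=1 PS=0]
  → PA=0x1A2F0  (4 entries read)
#1 VA=0x70382A13771 (r,user):
  L0: frame=0x10 idx=14 entry=0x1E007 [P=1 RW=1 US=1 PS=0]
  L1: frame=0x1E idx=14 entry=0x22007 [P=1 RW=1 US=1 PS=0]
  L2: frame=0x22 idx=21 entry=0x23007 [P=1 RW=1 US=1 PS=0]
  L3: frame=0x23 idx=19 entry=0x25007 [P=1 RW=1 US=1 PS=0]
  → PA=0x25771  (4 entries read)

TLB: [["0x6844120A", "0x1A"], ["0x70382A13", "0x25"]]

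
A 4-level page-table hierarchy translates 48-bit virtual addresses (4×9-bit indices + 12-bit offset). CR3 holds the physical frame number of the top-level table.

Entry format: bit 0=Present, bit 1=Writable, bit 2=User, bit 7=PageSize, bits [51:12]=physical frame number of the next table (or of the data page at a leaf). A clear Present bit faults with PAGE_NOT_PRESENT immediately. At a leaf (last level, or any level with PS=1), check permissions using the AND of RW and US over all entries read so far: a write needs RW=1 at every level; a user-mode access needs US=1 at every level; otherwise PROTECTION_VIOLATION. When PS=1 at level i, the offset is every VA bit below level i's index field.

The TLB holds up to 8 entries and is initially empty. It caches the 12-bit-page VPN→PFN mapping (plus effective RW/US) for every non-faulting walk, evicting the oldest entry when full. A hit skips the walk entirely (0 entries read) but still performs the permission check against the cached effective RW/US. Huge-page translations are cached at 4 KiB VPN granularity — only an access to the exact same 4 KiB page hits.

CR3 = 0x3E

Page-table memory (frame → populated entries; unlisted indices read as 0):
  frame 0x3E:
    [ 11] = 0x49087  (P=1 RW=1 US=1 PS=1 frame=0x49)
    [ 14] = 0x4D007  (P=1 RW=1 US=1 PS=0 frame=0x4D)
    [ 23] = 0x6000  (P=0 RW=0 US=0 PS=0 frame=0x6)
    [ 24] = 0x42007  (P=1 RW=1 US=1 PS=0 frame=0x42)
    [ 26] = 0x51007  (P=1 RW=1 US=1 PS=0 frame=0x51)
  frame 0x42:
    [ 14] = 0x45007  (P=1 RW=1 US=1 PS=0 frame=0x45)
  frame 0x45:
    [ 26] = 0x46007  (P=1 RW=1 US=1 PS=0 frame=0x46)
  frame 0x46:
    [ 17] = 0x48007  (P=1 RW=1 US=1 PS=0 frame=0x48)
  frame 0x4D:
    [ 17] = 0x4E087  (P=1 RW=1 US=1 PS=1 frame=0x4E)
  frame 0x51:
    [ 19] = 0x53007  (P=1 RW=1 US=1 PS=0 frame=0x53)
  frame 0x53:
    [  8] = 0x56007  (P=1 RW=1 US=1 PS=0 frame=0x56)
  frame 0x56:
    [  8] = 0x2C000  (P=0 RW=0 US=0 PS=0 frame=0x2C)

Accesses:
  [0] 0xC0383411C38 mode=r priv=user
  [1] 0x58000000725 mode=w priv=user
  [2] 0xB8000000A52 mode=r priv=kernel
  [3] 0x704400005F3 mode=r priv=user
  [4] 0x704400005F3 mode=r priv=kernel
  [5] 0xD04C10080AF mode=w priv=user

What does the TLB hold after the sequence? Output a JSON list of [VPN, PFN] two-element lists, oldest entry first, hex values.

Walk each access:
#0 VA=0xC0383411C38 (r,user):
  L0 @0x3E[24] → 0x42007  P=1,RW=1,US=1,PS=0
  L1 @0x42[14] → 0x45007  P=1,RW=1,US=1,PS=0
  L2 @0x45[26] → 0x46007  P=1,RW=1,US=1,PS=0
  L3 @0x46[17] → 0x48007  P=1,RW=1,US=1,PS=0
  → PA=0x48C38  (4 entries read)
#1 VA=0x58000000725 (w,user):
  L0 @0x3E[11] → 0x49087  P=1,RW=1,US=1,PS=1
  → PA=0x49725 (huge @L0)  (1 entries read)
#2 VA=0xB8000000A52 (r,kernel):
  L0 @0x3E[23] → 0x6000  P=0,RW=0,US=0,PS=0
  → PAGE_NOT_PRESENT  (1 entries read)
#3 VA=0x704400005F3 (r,user):
  L0 @0x3E[14] → 0x4D007  P=1,RW=1,US=1,PS=0
  L1 @0x4D[17] → 0x4E087  P=1,RW=1,US=1,PS=1
  → PA=0x4E5F3 (huge @L1)  (2 entries read)
#4 VA=0x704400005F3 (r,kernel):
  TLB hit vpn=0x70440000 → PA=0x4E5F3
#5 VA=0xD04C10080AF (w,user):
  L0 @0x3E[26] → 0x51007  P=1,RW=1,US=1,PS=0
  L1 @0x51[19] → 0x53007  P=1,RW=1,US=1,PS=0
  L2 @0x53[8] → 0x56007  P=1,RW=1,US=1,PS=0
  L3 @0x56[8] → 0x2C000  P=0,RW=0,US=0,PS=0
  → PAGE_NOT_PRESENT  (4 entries read)

TLB: [["0xC0383411", "0x48"], ["0x58000000", "0x49"], ["0x70440000", "0x4E"]]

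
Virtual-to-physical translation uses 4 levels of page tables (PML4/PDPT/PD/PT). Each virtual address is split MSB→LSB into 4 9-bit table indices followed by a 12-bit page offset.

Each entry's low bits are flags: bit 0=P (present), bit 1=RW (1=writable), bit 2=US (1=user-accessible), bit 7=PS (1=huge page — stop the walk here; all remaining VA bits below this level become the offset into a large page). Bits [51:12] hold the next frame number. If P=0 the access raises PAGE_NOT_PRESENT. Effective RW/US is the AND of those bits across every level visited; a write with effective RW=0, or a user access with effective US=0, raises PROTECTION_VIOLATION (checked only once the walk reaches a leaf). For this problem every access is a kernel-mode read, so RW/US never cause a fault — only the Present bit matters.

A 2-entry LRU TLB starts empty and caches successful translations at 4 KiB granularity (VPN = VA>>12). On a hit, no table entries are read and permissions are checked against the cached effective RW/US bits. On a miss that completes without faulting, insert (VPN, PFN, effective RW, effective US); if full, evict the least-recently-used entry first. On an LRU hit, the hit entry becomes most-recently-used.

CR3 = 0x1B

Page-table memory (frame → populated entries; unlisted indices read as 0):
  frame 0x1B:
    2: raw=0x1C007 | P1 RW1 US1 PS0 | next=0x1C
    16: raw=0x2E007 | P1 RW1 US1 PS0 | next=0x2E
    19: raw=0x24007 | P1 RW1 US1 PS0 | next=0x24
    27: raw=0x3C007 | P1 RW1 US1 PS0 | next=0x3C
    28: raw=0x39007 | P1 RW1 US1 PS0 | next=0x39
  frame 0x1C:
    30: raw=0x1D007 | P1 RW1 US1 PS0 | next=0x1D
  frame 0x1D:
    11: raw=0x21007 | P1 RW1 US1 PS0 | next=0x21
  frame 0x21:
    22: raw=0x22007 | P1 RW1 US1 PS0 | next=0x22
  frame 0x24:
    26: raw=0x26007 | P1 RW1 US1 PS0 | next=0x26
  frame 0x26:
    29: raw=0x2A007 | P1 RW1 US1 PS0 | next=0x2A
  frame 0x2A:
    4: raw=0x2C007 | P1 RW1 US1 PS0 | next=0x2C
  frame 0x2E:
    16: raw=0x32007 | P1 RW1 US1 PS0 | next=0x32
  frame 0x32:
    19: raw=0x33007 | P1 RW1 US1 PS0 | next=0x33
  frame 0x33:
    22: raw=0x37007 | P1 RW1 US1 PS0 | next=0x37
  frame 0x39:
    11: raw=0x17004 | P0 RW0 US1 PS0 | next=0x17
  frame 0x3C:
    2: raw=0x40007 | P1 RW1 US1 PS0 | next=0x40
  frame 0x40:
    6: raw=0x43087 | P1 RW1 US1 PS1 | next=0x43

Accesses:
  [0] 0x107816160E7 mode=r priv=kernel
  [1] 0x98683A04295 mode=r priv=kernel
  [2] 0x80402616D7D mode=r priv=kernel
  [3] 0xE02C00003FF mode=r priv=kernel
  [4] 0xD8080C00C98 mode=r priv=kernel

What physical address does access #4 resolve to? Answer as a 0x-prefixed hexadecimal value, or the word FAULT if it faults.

Per-access translation:
#0 VA=0x107816160E7 (r,kernel):
  [0] read 0x1B idx=2: raw=0x1C007 flags P=1 W=1 U=1 S=0
  [1] read 0x1C idx=30: raw=0x1D007 flags P=1 W=1 U=1 S=0
  [2] read 0x1D idx=11: raw=0x21007 flags P=1 W=1 U=1 S=0
  [3] read 0x21 idx=22: raw=0x22007 flags P=1 W=1 U=1 S=0
  ✓ 0x220E7  — 4 lookups
#1 VA=0x98683A04295 (r,kernel):
  [0] read 0x1B idx=19: raw=0x24007 flags P=1 W=1 U=1 S=0
  [1] read 0x24 idx=26: raw=0x26007 flags P=1 W=1 U=1 S=0
  [2] read 0x26 idx=29: raw=0x2A007 flags P=1 W=1 U=1 S=0
  [3] read 0x2A idx=4: raw=0x2C007 flags P=1 W=1 U=1 S=0
  ✓ 0x2C295  — 4 lookups
#2 VA=0x80402616D7D (r,kernel):
  [0] read 0x1B idx=16: raw=0x2E007 flags P=1 W=1 U=1 S=0
  [1] read 0x2E idx=16: raw=0x32007 flags P=1 W=1 U=1 S=0
  [2] read 0x32 idx=19: raw=0x33007 flags P=1 W=1 U=1 S=0
  [3] read 0x33 idx=22: raw=0x37007 flags P=1 W=1 U=1 S=0
  ✓ 0x37D7D  — 4 lookups
#3 VA=0xE02C00003FF (r,kernel):
  [0] read 0x1B idx=28: raw=0x39007 flags P=1 W=1 U=1 S=0
  [1] read 0x39 idx=11: raw=0x17004 flags P=0 W=0 U=1 S=0
  ⇒ fault: PAGE_NOT_PRESENT  — 2 lookups
#4 VA=0xD8080C00C98 (r,kernel):
  [0] read 0x1B idx=27: raw=0x3C007 flags P=1 W=1 U=1 S=0
  [1] read 0x3C idx=2: raw=0x40007 flags P=1 W=1 U=1 S=0
  [2] read 0x40 idx=6: raw=0x43087 flags P=1 W=1 U=1 S=1
  ✓ 0x43C98 (huge @L2)  — 3 lookups

Access #4 PA: 0x43C98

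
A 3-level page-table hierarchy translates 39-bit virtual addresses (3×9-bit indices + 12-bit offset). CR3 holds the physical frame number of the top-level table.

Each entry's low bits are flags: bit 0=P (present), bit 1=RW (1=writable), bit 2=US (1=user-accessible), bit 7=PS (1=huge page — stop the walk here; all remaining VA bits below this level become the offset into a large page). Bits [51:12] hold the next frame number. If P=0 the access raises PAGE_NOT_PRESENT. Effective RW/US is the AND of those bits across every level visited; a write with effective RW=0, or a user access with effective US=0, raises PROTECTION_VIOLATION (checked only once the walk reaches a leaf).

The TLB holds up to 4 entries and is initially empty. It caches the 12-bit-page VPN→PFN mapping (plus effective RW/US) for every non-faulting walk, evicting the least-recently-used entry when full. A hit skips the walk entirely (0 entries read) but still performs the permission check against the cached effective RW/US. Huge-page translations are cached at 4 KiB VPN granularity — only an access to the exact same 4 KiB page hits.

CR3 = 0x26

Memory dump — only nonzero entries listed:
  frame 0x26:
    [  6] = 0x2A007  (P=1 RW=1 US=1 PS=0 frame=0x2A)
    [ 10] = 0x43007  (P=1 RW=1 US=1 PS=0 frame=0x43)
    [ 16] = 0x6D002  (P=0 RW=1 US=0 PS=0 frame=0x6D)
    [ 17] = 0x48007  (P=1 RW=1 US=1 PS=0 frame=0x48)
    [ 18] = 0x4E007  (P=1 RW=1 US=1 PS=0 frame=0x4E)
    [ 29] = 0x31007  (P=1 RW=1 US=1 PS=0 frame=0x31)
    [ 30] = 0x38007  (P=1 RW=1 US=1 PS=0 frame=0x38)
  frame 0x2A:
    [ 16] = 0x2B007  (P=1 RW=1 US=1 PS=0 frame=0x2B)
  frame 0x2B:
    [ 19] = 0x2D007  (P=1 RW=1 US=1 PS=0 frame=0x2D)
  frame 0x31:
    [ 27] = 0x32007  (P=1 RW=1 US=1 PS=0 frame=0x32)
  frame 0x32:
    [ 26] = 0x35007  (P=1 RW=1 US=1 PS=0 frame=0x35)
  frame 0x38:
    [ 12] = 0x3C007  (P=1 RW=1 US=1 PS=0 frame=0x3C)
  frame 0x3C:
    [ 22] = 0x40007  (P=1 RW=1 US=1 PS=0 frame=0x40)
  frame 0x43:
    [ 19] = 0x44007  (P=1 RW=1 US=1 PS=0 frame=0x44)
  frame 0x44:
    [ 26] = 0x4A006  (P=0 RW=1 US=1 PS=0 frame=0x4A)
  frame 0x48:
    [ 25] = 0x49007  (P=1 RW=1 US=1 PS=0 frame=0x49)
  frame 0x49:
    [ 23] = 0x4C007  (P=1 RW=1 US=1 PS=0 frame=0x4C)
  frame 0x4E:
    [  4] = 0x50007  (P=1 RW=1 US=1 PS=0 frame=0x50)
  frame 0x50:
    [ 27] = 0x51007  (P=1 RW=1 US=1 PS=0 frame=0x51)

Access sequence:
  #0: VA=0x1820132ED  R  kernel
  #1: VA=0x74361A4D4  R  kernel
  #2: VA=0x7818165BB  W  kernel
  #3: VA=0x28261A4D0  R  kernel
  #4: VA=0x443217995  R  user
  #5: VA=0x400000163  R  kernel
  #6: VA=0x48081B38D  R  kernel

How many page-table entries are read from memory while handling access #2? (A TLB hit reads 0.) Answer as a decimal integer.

Per-access translation:
#0 VA=0x1820132ED (r,kernel):
  L0: frame=0x26 idx=6 entry=0x2A007 [P=1 RW=1 US=1 PS=0]
  L1: frame=0x2A idx=16 entry=0x2B007 [P=1 RW=1 US=1 PS=0]
  L2: frame=0x2B idx=19 entry=0x2D007 [P=1 RW=1 US=1 PS=0]
  ✓ 0x2D2ED  — 3 lookups
#1 VA=0x74361A4D4 (r,kernel):
  L0: frame=0x26 idx=29 entry=0x31007 [P=1 RW=1 US=1 PS=0]
  L1: frame=0x31 idx=27 entry=0x32007 [P=1 RW=1 US=1 PS=0]
  L2: frame=0x32 idx=26 entry=0x35007 [P=1 RW=1 US=1 PS=0]
  ✓ 0x354D4  — 3 lookups
#2 VA=0x7818165BB (w,kernel):
  L0: frame=0x26 idx=30 entry=0x38007 [P=1 RW=1 US=1 PS=0]
  L1: frame=0x38 idx=12 entry=0x3C007 [P=1 RW=1 US=1 PS=0]
  L2: frame=0x3C idx=22 entry=0x40007 [P=1 RW=1 US=1 PS=0]
  ✓ 0x405BB  — 3 lookups
#3 VA=0x28261A4D0 (r,kernel):
  L0: frame=0x26 idx=10 entry=0x43007 [P=1 RW=1 US=1 PS=0]
  L1: frame=0x43 idx=19 entry=0x44007 [P=1 RW=1 US=1 PS=0]
  L2: frame=0x44 idx=26 entry=0x4A006 [P=0 RW=1 US=1 PS=0]
  ⇒ fault: PAGE_NOT_PRESENT  — 3 lookups
#4 VA=0x443217995 (r,user):
  L0: frame=0x26 idx=17 entry=0x48007 [P=1 RW=1 US=1 PS=0]
  L1: frame=0x48 idx=25 entry=0x49007 [P=1 RW=1 US=1 PS=0]
  L2: frame=0x49 idx=23 entry=0x4C007 [P=1 RW=1 US=1 PS=0]
  ✓ 0x4C995  — 3 lookups
#5 VA=0x400000163 (r,kernel):
  L0: frame=0x26 idx=16 entry=0x6D002 [P=0 RW=1 US=0 PS=0]
  ⇒ fault: PAGE_NOT_PRESENT  — 1 lookups
#6 VA=0x48081B38D (r,kernel):
  L0: frame=0x26 idx=18 entry=0x4E007 [P=1 RW=1 US=1 PS=0]
  L1: frame=0x4E idx=4 entry=0x50007 [P=1 RW=1 US=1 PS=0]
  L2: frame=0x50 idx=27 entry=0x51007 [P=1 RW=1 US=1 PS=0]
  ✓ 0x5138D  — 3 lookups

Entries read for #2: 3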